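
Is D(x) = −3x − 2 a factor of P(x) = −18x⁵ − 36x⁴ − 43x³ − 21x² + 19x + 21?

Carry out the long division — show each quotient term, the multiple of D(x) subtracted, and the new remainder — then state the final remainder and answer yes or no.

R(x) = 7, so D(x) is not a factor of P(x). no

Step 1: lead(−18x⁵ − 36x⁴ − 43x³ − 21x² + 19x + 21) ÷ lead(D) = −18x⁵ ÷ −3x = 6x⁴. Subtract (6x⁴)·D = −18x⁵ − 12x⁴. Remainder: −24x⁴ − 43x³ − 21x² + 19x + 21.
Step 2: lead(−24x⁴ − 43x³ − 21x² + 19x + 21) ÷ lead(D) = −24x⁴ ÷ −3x = 8x³. Subtract (8x³)·D = −24x⁴ − 16x³. Remainder: −27x³ − 21x² + 19x + 21.
Step 3: lead(−27x³ − 21x² + 19x + 21) ÷ lead(D) = −27x³ ÷ −3x = 9x². Subtract (9x²)·D = −27x³ − 18x². Remainder: −3x² + 19x + 21.
Step 4: lead(−3x² + 19x + 21) ÷ lead(D) = −3x² ÷ −3x = x. Subtract (x)·D = −3x² − 2x. Remainder: 21x + 21.
Step 5: lead(21x + 21) ÷ lead(D) = 21x ÷ −3x = −7. Subtract (−7)·D = 21x + 14. Remainder: 7.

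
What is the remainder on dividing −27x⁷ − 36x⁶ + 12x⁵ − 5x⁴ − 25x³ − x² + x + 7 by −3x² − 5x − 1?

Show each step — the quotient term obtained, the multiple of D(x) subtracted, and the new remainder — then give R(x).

R(x) = 7

Step 1: lead(−27x⁷ − 36x⁶ + 12x⁵ − 5x⁴ − 25x³ − x² + x + 7) ÷ lead(D) = −27x⁷ ÷ −3x² = 9x⁵. Subtract (9x⁵)·D = −27x⁷ − 45x⁶ − 9x⁵. Remainder: 9x⁶ + 21x⁵ − 5x⁴ − 25x³ − x² + x + 7.
Step 2: lead(9x⁶ + 21x⁵ − 5x⁴ − 25x³ − x² + x + 7) ÷ lead(D) = 9x⁶ ÷ −3x² = −3x⁴. Subtract (−3x⁴)·D = 9x⁶ + 15x⁵ + 3x⁴. Remainder: 6x⁵ − 8x⁴ − 25x³ − x² + x + 7.
Step 3: lead(6x⁵ − 8x⁴ − 25x³ − x² + x + 7) ÷ lead(D) = 6x⁵ ÷ −3x² = −2x³. Subtract (−2x³)·D = 6x⁵ + 10x⁴ + 2x³. Remainder: −18x⁴ − 27x³ − x² + x + 7.
Step 4: lead(−18x⁴ − 27x³ − x² + x + 7) ÷ lead(D) = −18x⁴ ÷ −3x² = 6x². Subtract (6x²)·D = −18x⁴ − 30x³ − 6x². Remainder: 3x³ + 5x² + x + 7.
Step 5: lead(3x³ + 5x² + x + 7) ÷ lead(D) = 3x³ ÷ −3x² = −x. Subtract (−x)·D = 3x³ + 5x² + x. Remainder: 7.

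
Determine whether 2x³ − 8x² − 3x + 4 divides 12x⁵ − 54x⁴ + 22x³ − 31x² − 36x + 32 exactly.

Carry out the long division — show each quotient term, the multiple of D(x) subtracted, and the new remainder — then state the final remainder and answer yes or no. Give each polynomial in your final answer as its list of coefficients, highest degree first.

Step 1: lead(12x⁵ − 54x⁴ + 22x³ − 31x² − 36x + 32) ÷ lead(D) = 12x⁵ ÷ 2x³ = 6x². Subtract (6x²)·D = 12x⁵ − 48x⁴ − 18x³ + 24x². Remainder: −6x⁴ + 40x³ − 55x² − 36x + 32.
Step 2: lead(−6x⁴ + 40x³ − 55x² − 36x + 32) ÷ lead(D) = −6x⁴ ÷ 2x³ = −3x. Subtract (−3x)·D = −6x⁴ + 24x³ + 9x² − 12x. Remainder: 16x³ − 64x² − 24x + 32.
Step 3: lead(16x³ − 64x² − 24x + 32) ÷ lead(D) = 16x³ ÷ 2x³ = 8. Subtract (8)·D = 16x³ − 64x² − 24x + 32. Remainder: 0.

R = [0], so D(x) is a factor of P(x). yes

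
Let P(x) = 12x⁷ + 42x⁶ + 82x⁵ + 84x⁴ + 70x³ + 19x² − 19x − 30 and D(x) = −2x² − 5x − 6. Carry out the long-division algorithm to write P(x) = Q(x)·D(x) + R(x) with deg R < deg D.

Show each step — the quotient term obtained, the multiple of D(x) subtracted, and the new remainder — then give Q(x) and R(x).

Step 1: lead(12x⁷ + 42x⁶ + 82x⁵ + 84x⁴ + 70x³ + 19x² − 19x − 30) ÷ lead(D) = 12x⁷ ÷ −2x² = −6x⁵. Subtract (−6x⁵)·D = 12x⁷ + 30x⁶ + 36x⁵. Remainder: 12x⁶ + 46x⁵ + 84x⁴ + 70x³ + 19x² − 19x − 30.
Step 2: lead(12x⁶ + 46x⁵ + 84x⁴ + 70x³ + 19x² − 19x − 30) ÷ lead(D) = 12x⁶ ÷ −2x² = −6x⁴. Subtract (−6x⁴)·D = 12x⁶ + 30x⁵ + 36x⁴. Remainder: 16x⁵ + 48x⁴ + 70x³ + 19x² − 19x − 30.
Step 3: lead(16x⁵ + 48x⁴ + 70x³ + 19x² − 19x − 30) ÷ lead(D) = 16x⁵ ÷ −2x² = −8x³. Subtract (−8x³)·D = 16x⁵ + 40x⁴ + 48x³. Remainder: 8x⁴ + 22x³ + 19x² − 19x − 30.
Step 4: lead(8x⁴ + 22x³ + 19x² − 19x − 30) ÷ lead(D) = 8x⁴ ÷ −2x² = −4x². Subtract (−4x²)·D = 8x⁴ + 20x³ + 24x². Remainder: 2x³ − 5x² − 19x − 30.
Step 5: lead(2x³ − 5x² − 19x − 30) ÷ lead(D) = 2x³ ÷ −2x² = −x. Subtract (−x)·D = 2x³ + 5x² + 6x. Remainder: −10x² − 25x − 30.
Step 6: lead(−10x² − 25x − 30) ÷ lead(D) = −10x² ÷ −2x² = 5. Subtract (5)·D = −10x² − 25x − 30. Remainder: 0.

Q(x) = −6x⁵ − 6x⁴ − 8x³ − 4x² − x + 5; R(x) = 0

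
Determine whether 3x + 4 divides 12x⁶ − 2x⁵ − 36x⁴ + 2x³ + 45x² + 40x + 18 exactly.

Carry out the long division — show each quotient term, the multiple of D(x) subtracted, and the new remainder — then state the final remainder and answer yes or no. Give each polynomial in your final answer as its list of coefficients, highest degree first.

R = [2], so D(x) is not a factor of P(x). no

Step 1: lead(12x⁶ − 2x⁵ − 36x⁴ + 2x³ + 45x² + 40x + 18) ÷ lead(D) = 12x⁶ ÷ 3x = 4x⁵. Subtract (4x⁵)·D = 12x⁶ + 16x⁵. Remainder: −18x⁵ − 36x⁴ + 2x³ + 45x² + 40x + 18.
Step 2: lead(−18x⁵ − 36x⁴ + 2x³ + 45x² + 40x + 18) ÷ lead(D) = −18x⁵ ÷ 3x = −6x⁴. Subtract (−6x⁴)·D = −18x⁵ − 24x⁴. Remainder: −12x⁴ + 2x³ + 45x² + 40x + 18.
Step 3: lead(−12x⁴ + 2x³ + 45x² + 40x + 18) ÷ lead(D) = −12x⁴ ÷ 3x = −4x³. Subtract (−4x³)·D = −12x⁴ − 16x³. Remainder: 18x³ + 45x² + 40x + 18.
Step 4: lead(18x³ + 45x² + 40x + 18) ÷ lead(D) = 18x³ ÷ 3x = 6x². Subtract (6x²)·D = 18x³ + 24x². Remainder: 21x² + 40x + 18.
Step 5: lead(21x² + 40x + 18) ÷ lead(D) = 21x² ÷ 3x = 7x. Subtract (7x)·D = 21x² + 28x. Remainder: 12x + 18.
Step 6: lead(12x + 18) ÷ lead(D) = 12x ÷ 3x = 4. Subtract (4)·D = 12x + 16. Remainder: 2.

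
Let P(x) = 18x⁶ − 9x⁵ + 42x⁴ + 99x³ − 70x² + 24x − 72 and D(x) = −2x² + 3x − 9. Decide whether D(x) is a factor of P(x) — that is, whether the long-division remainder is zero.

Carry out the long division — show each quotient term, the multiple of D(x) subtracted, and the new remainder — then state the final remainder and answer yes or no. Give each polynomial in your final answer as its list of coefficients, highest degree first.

R = [0], so D(x) is a factor of P(x). yes

Step 1: lead(18x⁶ − 9x⁵ + 42x⁴ + 99x³ − 70x² + 24x − 72) ÷ lead(D) = 18x⁶ ÷ −2x² = −9x⁴. Subtract (−9x⁴)·D = 18x⁶ − 27x⁵ + 81x⁴. Remainder: 18x⁵ − 39x⁴ + 99x³ − 70x² + 24x − 72.
Step 2: lead(18x⁵ − 39x⁴ + 99x³ − 70x² + 24x − 72) ÷ lead(D) = 18x⁵ ÷ −2x² = −9x³. Subtract (−9x³)·D = 18x⁵ − 27x⁴ + 81x³. Remainder: −12x⁴ + 18x³ − 70x² + 24x − 72.
Step 3: lead(−12x⁴ + 18x³ − 70x² + 24x − 72) ÷ lead(D) = −12x⁴ ÷ −2x² = 6x². Subtract (6x²)·D = −12x⁴ + 18x³ − 54x². Remainder: −16x² + 24x − 72.
Step 4: lead(−16x² + 24x − 72) ÷ lead(D) = −16x² ÷ −2x² = 8. Subtract (8)·D = −16x² + 24x − 72. Remainder: 0.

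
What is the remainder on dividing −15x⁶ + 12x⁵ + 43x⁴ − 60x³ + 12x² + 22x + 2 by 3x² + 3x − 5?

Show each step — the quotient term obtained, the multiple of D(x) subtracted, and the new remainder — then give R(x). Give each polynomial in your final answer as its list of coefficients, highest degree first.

R = [9, 7]

Step 1: lead(−15x⁶ + 12x⁵ + 43x⁴ − 60x³ + 12x² + 22x + 2) ÷ lead(D) = −15x⁶ ÷ 3x² = −5x⁴. Subtract (−5x⁴)·D = −15x⁶ − 15x⁵ + 25x⁴. Remainder: 27x⁵ + 18x⁴ − 60x³ + 12x² + 22x + 2.
Step 2: lead(27x⁵ + 18x⁴ − 60x³ + 12x² + 22x + 2) ÷ lead(D) = 27x⁵ ÷ 3x² = 9x³. Subtract (9x³)·D = 27x⁵ + 27x⁴ − 45x³. Remainder: −9x⁴ − 15x³ + 12x² + 22x + 2.
Step 3: lead(−9x⁴ − 15x³ + 12x² + 22x + 2) ÷ lead(D) = −9x⁴ ÷ 3x² = −3x². Subtract (−3x²)·D = −9x⁴ − 9x³ + 15x². Remainder: −6x³ − 3x² + 22x + 2.
Step 4: lead(−6x³ − 3x² + 22x + 2) ÷ lead(D) = −6x³ ÷ 3x² = −2x. Subtract (−2x)·D = −6x³ − 6x² + 10x. Remainder: 3x² + 12x + 2.
Step 5: lead(3x² + 12x + 2) ÷ lead(D) = 3x² ÷ 3x² = 1. Subtract (1)·D = 3x² + 3x − 5. Remainder: 9x + 7.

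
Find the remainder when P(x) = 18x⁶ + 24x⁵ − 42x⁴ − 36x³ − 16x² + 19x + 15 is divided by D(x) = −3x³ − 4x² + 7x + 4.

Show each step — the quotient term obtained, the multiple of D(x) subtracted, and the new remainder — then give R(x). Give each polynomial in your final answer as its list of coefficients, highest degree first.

R = [-9, -1]

Step 1: lead(18x⁶ + 24x⁵ − 42x⁴ − 36x³ − 16x² + 19x + 15) ÷ lead(D) = 18x⁶ ÷ −3x³ = −6x³. Subtract (−6x³)·D = 18x⁶ + 24x⁵ − 42x⁴ − 24x³. Remainder: −12x³ − 16x² + 19x + 15.
Step 2: lead(−12x³ − 16x² + 19x + 15) ÷ lead(D) = −12x³ ÷ −3x³ = 4. Subtract (4)·D = −12x³ − 16x² + 28x + 16. Remainder: −9x − 1.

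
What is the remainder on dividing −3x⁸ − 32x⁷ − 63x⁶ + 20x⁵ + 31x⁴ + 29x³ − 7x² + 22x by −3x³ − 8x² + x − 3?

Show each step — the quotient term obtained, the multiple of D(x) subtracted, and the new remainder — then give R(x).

R(x) = −x² + 5x + 6

Step 1: lead(−3x⁸ − 32x⁷ − 63x⁶ + 20x⁵ + 31x⁴ + 29x³ − 7x² + 22x) ÷ lead(D) = −3x⁸ ÷ −3x³ = x⁵. Subtract (x⁵)·D = −3x⁸ − 8x⁷ + x⁶ − 3x⁵. Remainder: −24x⁷ − 64x⁶ + 23x⁵ + 31x⁴ + 29x³ − 7x² + 22x.
Step 2: lead(−24x⁷ − 64x⁶ + 23x⁵ + 31x⁴ + 29x³ − 7x² + 22x) ÷ lead(D) = −24x⁷ ÷ −3x³ = 8x⁴. Subtract (8x⁴)·D = −24x⁷ − 64x⁶ + 8x⁵ − 24x⁴. Remainder: 15x⁵ + 55x⁴ + 29x³ − 7x² + 22x.
Step 3: lead(15x⁵ + 55x⁴ + 29x³ − 7x² + 22x) ÷ lead(D) = 15x⁵ ÷ −3x³ = −5x². Subtract (−5x²)·D = 15x⁵ + 40x⁴ − 5x³ + 15x². Remainder: 15x⁴ + 34x³ − 22x² + 22x.
Step 4: lead(15x⁴ + 34x³ − 22x² + 22x) ÷ lead(D) = 15x⁴ ÷ −3x³ = −5x. Subtract (−5x)·D = 15x⁴ + 40x³ − 5x² + 15x. Remainder: −6x³ − 17x² + 7x.
Step 5: lead(−6x³ − 17x² + 7x) ÷ lead(D) = −6x³ ÷ −3x³ = 2. Subtract (2)·D = −6x³ − 16x² + 2x − 6. Remainder: −x² + 5x + 6.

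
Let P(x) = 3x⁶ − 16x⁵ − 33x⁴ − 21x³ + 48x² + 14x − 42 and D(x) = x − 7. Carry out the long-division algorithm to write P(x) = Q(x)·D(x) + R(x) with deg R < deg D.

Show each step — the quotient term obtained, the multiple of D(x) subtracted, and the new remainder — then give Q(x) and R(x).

Q(x) = 3x⁵ + 5x⁴ + 2x³ − 7x² − x + 7; R(x) = 7

Step 1: lead(3x⁶ − 16x⁵ − 33x⁴ − 21x³ + 48x² + 14x − 42) ÷ lead(D) = 3x⁶ ÷ x = 3x⁵. Subtract (3x⁵)·D = 3x⁶ − 21x⁵. Remainder: 5x⁵ − 33x⁴ − 21x³ + 48x² + 14x − 42.
Step 2: lead(5x⁵ − 33x⁴ − 21x³ + 48x² + 14x − 42) ÷ lead(D) = 5x⁵ ÷ x = 5x⁴. Subtract (5x⁴)·D = 5x⁵ − 35x⁴. Remainder: 2x⁴ − 21x³ + 48x² + 14x − 42.
Step 3: lead(2x⁴ − 21x³ + 48x² + 14x − 42) ÷ lead(D) = 2x⁴ ÷ x = 2x³. Subtract (2x³)·D = 2x⁴ − 14x³. Remainder: −7x³ + 48x² + 14x − 42.
Step 4: lead(−7x³ + 48x² + 14x − 42) ÷ lead(D) = −7x³ ÷ x = −7x². Subtract (−7x²)·D = −7x³ + 49x². Remainder: −x² + 14x − 42.
Step 5: lead(−x² + 14x − 42) ÷ lead(D) = −x² ÷ x = −x. Subtract (−x)·D = −x² + 7x. Remainder: 7x − 42.
Step 6: lead(7x − 42) ÷ lead(D) = 7x ÷ x = 7. Subtract (7)·D = 7x − 49. Remainder: 7.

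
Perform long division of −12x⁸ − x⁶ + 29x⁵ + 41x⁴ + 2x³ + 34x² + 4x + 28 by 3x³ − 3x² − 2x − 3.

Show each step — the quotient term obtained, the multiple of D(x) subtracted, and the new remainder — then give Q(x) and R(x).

Q(x) = −4x⁵ − 4x⁴ − 7x³ − 4x² + x − 8; R(x) = −9x + 4

Step 1: lead(−12x⁸ − x⁶ + 29x⁵ + 41x⁴ + 2x³ + 34x² + 4x + 28) ÷ lead(D) = −12x⁸ ÷ 3x³ = −4x⁵. Subtract (−4x⁵)·D = −12x⁸ + 12x⁷ + 8x⁶ + 12x⁵. Remainder: −12x⁷ − 9x⁶ + 17x⁵ + 41x⁴ + 2x³ + 34x² + 4x + 28.
Step 2: lead(−12x⁷ − 9x⁶ + 17x⁵ + 41x⁴ + 2x³ + 34x² + 4x + 28) ÷ lead(D) = −12x⁷ ÷ 3x³ = −4x⁴. Subtract (−4x⁴)·D = −12x⁷ + 12x⁶ + 8x⁵ + 12x⁴. Remainder: −21x⁶ + 9x⁵ + 29x⁴ + 2x³ + 34x² + 4x + 28.
Step 3: lead(−21x⁶ + 9x⁵ + 29x⁴ + 2x³ + 34x² + 4x + 28) ÷ lead(D) = −21x⁶ ÷ 3x³ = −7x³. Subtract (−7x³)·D = −21x⁶ + 21x⁵ + 14x⁴ + 21x³. Remainder: −12x⁵ + 15x⁴ − 19x³ + 34x² + 4x + 28.
Step 4: lead(−12x⁵ + 15x⁴ − 19x³ + 34x² + 4x + 28) ÷ lead(D) = −12x⁵ ÷ 3x³ = −4x². Subtract (−4x²)·D = −12x⁵ + 12x⁴ + 8x³ + 12x². Remainder: 3x⁴ − 27x³ + 22x² + 4x + 28.
Step 5: lead(3x⁴ − 27x³ + 22x² + 4x + 28) ÷ lead(D) = 3x⁴ ÷ 3x³ = x. Subtract (x)·D = 3x⁴ − 3x³ − 2x² − 3x. Remainder: −24x³ + 24x² + 7x + 28.
Step 6: lead(−24x³ + 24x² + 7x + 28) ÷ lead(D) = −24x³ ÷ 3x³ = −8. Subtract (−8)·D = −24x³ + 24x² + 16x + 24. Remainder: −9x + 4.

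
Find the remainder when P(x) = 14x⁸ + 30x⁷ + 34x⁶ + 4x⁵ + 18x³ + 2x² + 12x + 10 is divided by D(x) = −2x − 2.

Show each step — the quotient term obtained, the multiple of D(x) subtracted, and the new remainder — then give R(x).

R(x) = −4

Step 1: lead(14x⁸ + 30x⁷ + 34x⁶ + 4x⁵ + 18x³ + 2x² + 12x + 10) ÷ lead(D) = 14x⁸ ÷ −2x = −7x⁷. Subtract (−7x⁷)·D = 14x⁸ + 14x⁷. Remainder: 16x⁷ + 34x⁶ + 4x⁵ + 18x³ + 2x² + 12x + 10.
Step 2: lead(16x⁷ + 34x⁶ + 4x⁵ + 18x³ + 2x² + 12x + 10) ÷ lead(D) = 16x⁷ ÷ −2x = −8x⁶. Subtract (−8x⁶)·D = 16x⁷ + 16x⁶. Remainder: 18x⁶ + 4x⁵ + 18x³ + 2x² + 12x + 10.
Step 3: lead(18x⁶ + 4x⁵ + 18x³ + 2x² + 12x + 10) ÷ lead(D) = 18x⁶ ÷ −2x = −9x⁵. Subtract (−9x⁵)·D = 18x⁶ + 18x⁵. Remainder: −14x⁵ + 18x³ + 2x² + 12x + 10.
Step 4: lead(−14x⁵ + 18x³ + 2x² + 12x + 10) ÷ lead(D) = −14x⁵ ÷ −2x = 7x⁴. Subtract (7x⁴)·D = −14x⁵ − 14x⁴. Remainder: 14x⁴ + 18x³ + 2x² + 12x + 10.
Step 5: lead(14x⁴ + 18x³ + 2x² + 12x + 10) ÷ lead(D) = 14x⁴ ÷ −2x = −7x³. Subtract (−7x³)·D = 14x⁴ + 14x³. Remainder: 4x³ + 2x² + 12x + 10.
Step 6: lead(4x³ + 2x² + 12x + 10) ÷ lead(D) = 4x³ ÷ −2x = −2x². Subtract (−2x²)·D = 4x³ + 4x². Remainder: −2x² + 12x + 10.
Step 7: lead(−2x² + 12x + 10) ÷ lead(D) = −2x² ÷ −2x = x. Subtract (x)·D = −2x² − 2x. Remainder: 14x + 10.
Step 8: lead(14x + 10) ÷ lead(D) = 14x ÷ −2x = −7. Subtract (−7)·D = 14x + 14. Remainder: −4.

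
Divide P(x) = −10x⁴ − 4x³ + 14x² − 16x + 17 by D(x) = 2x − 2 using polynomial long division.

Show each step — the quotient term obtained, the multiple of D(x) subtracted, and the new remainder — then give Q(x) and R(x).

Step 1: lead(−10x⁴ − 4x³ + 14x² − 16x + 17) ÷ lead(D) = −10x⁴ ÷ 2x = −5x³. Subtract (−5x³)·D = −10x⁴ + 10x³. Remainder: −14x³ + 14x² − 16x + 17.
Step 2: lead(−14x³ + 14x² − 16x + 17) ÷ lead(D) = −14x³ ÷ 2x = −7x². Subtract (−7x²)·D = −14x³ + 14x². Remainder: −16x + 17.
Step 3: lead(−16x + 17) ÷ lead(D) = −16x ÷ 2x = −8. Subtract (−8)·D = −16x + 16. Remainder: 1.

Q(x) = −5x³ − 7x² − 8; R(x) = 1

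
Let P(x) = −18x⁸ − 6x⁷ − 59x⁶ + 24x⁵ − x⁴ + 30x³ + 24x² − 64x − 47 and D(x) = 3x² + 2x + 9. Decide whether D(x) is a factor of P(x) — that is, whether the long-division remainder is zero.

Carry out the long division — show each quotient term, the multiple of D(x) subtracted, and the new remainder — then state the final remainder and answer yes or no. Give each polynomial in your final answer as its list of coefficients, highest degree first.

Step 1: lead(−18x⁸ − 6x⁷ − 59x⁶ + 24x⁵ − x⁴ + 30x³ + 24x² − 64x − 47) ÷ lead(D) = −18x⁸ ÷ 3x² = −6x⁶. Subtract (−6x⁶)·D = −18x⁸ − 12x⁷ − 54x⁶. Remainder: 6x⁷ − 5x⁶ + 24x⁵ − x⁴ + 30x³ + 24x² − 64x − 47.
Step 2: lead(6x⁷ − 5x⁶ + 24x⁵ − x⁴ + 30x³ + 24x² − 64x − 47) ÷ lead(D) = 6x⁷ ÷ 3x² = 2x⁵. Subtract (2x⁵)·D = 6x⁷ + 4x⁶ + 18x⁵. Remainder: −9x⁶ + 6x⁵ − x⁴ + 30x³ + 24x² − 64x − 47.
Step 3: lead(−9x⁶ + 6x⁵ − x⁴ + 30x³ + 24x² − 64x − 47) ÷ lead(D) = −9x⁶ ÷ 3x² = −3x⁴. Subtract (−3x⁴)·D = −9x⁶ − 6x⁵ − 27x⁴. Remainder: 12x⁵ + 26x⁴ + 30x³ + 24x² − 64x − 47.
Step 4: lead(12x⁵ + 26x⁴ + 30x³ + 24x² − 64x − 47) ÷ lead(D) = 12x⁵ ÷ 3x² = 4x³. Subtract (4x³)·D = 12x⁵ + 8x⁴ + 36x³. Remainder: 18x⁴ − 6x³ + 24x² − 64x − 47.
Step 5: lead(18x⁴ − 6x³ + 24x² − 64x − 47) ÷ lead(D) = 18x⁴ ÷ 3x² = 6x². Subtract (6x²)·D = 18x⁴ + 12x³ + 54x². Remainder: −18x³ − 30x² − 64x − 47.
Step 6: lead(−18x³ − 30x² − 64x − 47) ÷ lead(D) = −18x³ ÷ 3x² = −6x. Subtract (−6x)·D = −18x³ − 12x² − 54x. Remainder: −18x² − 10x − 47.
Step 7: lead(−18x² − 10x − 47) ÷ lead(D) = −18x² ÷ 3x² = −6. Subtract (−6)·D = −18x² − 12x − 54. Remainder: 2x + 7.

R = [2, 7], so D(x) is not a factor of P(x). no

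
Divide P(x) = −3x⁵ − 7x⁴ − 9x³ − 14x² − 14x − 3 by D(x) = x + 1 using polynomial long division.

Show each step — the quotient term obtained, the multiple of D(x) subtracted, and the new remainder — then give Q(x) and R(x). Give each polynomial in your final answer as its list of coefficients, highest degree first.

Q = [-3, -4, -5, -9, -5]; R = [2]

Step 1: lead(−3x⁵ − 7x⁴ − 9x³ − 14x² − 14x − 3) ÷ lead(D) = −3x⁵ ÷ x = −3x⁴. Subtract (−3x⁴)·D = −3x⁵ − 3x⁴. Remainder: −4x⁴ − 9x³ − 14x² − 14x − 3.
Step 2: lead(−4x⁴ − 9x³ − 14x² − 14x − 3) ÷ lead(D) = −4x⁴ ÷ x = −4x³. Subtract (−4x³)·D = −4x⁴ − 4x³. Remainder: −5x³ − 14x² − 14x − 3.
Step 3: lead(−5x³ − 14x² − 14x − 3) ÷ lead(D) = −5x³ ÷ x = −5x². Subtract (−5x²)·D = −5x³ − 5x². Remainder: −9x² − 14x − 3.
Step 4: lead(−9x² − 14x − 3) ÷ lead(D) = −9x² ÷ x = −9x. Subtract (−9x)·D = −9x² − 9x. Remainder: −5x − 3.
Step 5: lead(−5x − 3) ÷ lead(D) = −5x ÷ x = −5. Subtract (−5)·D = −5x − 5. Remainder: 2.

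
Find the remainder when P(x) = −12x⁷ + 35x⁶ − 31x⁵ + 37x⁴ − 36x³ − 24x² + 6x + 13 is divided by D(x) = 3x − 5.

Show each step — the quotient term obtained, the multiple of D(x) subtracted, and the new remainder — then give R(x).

R(x) = −2

Step 1: lead(−12x⁷ + 35x⁶ − 31x⁵ + 37x⁴ − 36x³ − 24x² + 6x + 13) ÷ lead(D) = −12x⁷ ÷ 3x = −4x⁶. Subtract (−4x⁶)·D = −12x⁷ + 20x⁶. Remainder: 15x⁶ − 31x⁵ + 37x⁴ − 36x³ − 24x² + 6x + 13.
Step 2: lead(15x⁶ − 31x⁵ + 37x⁴ − 36x³ − 24x² + 6x + 13) ÷ lead(D) = 15x⁶ ÷ 3x = 5x⁵. Subtract (5x⁵)·D = 15x⁶ − 25x⁵. Remainder: −6x⁵ + 37x⁴ − 36x³ − 24x² + 6x + 13.
Step 3: lead(−6x⁵ + 37x⁴ − 36x³ − 24x² + 6x + 13) ÷ lead(D) = −6x⁵ ÷ 3x = −2x⁴. Subtract (−2x⁴)·D = −6x⁵ + 10x⁴. Remainder: 27x⁴ − 36x³ − 24x² + 6x + 13.
Step 4: lead(27x⁴ − 36x³ − 24x² + 6x + 13) ÷ lead(D) = 27x⁴ ÷ 3x = 9x³. Subtract (9x³)·D = 27x⁴ − 45x³. Remainder: 9x³ − 24x² + 6x + 13.
Step 5: lead(9x³ − 24x² + 6x + 13) ÷ lead(D) = 9x³ ÷ 3x = 3x². Subtract (3x²)·D = 9x³ − 15x². Remainder: −9x² + 6x + 13.
Step 6: lead(−9x² + 6x + 13) ÷ lead(D) = −9x² ÷ 3x = −3x. Subtract (−3x)·D = −9x² + 15x. Remainder: −9x + 13.
Step 7: lead(−9x + 13) ÷ lead(D) = −9x ÷ 3x = −3. Subtract (−3)·D = −9x + 15. Remainder: −2.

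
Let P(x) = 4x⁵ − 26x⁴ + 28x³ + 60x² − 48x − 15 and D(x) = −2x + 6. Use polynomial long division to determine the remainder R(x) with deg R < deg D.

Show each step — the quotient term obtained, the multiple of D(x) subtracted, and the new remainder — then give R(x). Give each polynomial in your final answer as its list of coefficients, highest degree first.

R = [3]

Step 1: lead(4x⁵ − 26x⁴ + 28x³ + 60x² − 48x − 15) ÷ lead(D) = 4x⁵ ÷ −2x = −2x⁴. Subtract (−2x⁴)·D = 4x⁵ − 12x⁴. Remainder: −14x⁴ + 28x³ + 60x² − 48x − 15.
Step 2: lead(−14x⁴ + 28x³ + 60x² − 48x − 15) ÷ lead(D) = −14x⁴ ÷ −2x = 7x³. Subtract (7x³)·D = −14x⁴ + 42x³. Remainder: −14x³ + 60x² − 48x − 15.
Step 3: lead(−14x³ + 60x² − 48x − 15) ÷ lead(D) = −14x³ ÷ −2x = 7x². Subtract (7x²)·D = −14x³ + 42x². Remainder: 18x² − 48x − 15.
Step 4: lead(18x² − 48x − 15) ÷ lead(D) = 18x² ÷ −2x = −9x. Subtract (−9x)·D = 18x² − 54x. Remainder: 6x − 15.
Step 5: lead(6x − 15) ÷ lead(D) = 6x ÷ −2x = −3. Subtract (−3)·D = 6x − 18. Remainder: 3.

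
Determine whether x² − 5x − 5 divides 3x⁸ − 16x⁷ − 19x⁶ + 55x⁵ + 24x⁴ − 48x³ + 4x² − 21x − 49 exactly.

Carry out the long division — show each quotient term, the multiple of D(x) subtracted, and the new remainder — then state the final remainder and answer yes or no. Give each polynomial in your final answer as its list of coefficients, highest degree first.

Step 1: lead(3x⁸ − 16x⁷ − 19x⁶ + 55x⁵ + 24x⁴ − 48x³ + 4x² − 21x − 49) ÷ lead(D) = 3x⁸ ÷ x² = 3x⁶. Subtract (3x⁶)·D = 3x⁸ − 15x⁷ − 15x⁶. Remainder: −x⁷ − 4x⁶ + 55x⁵ + 24x⁴ − 48x³ + 4x² − 21x − 49.
Step 2: lead(−x⁷ − 4x⁶ + 55x⁵ + 24x⁴ − 48x³ + 4x² − 21x − 49) ÷ lead(D) = −x⁷ ÷ x² = −x⁵. Subtract (−x⁵)·D = −x⁷ + 5x⁶ + 5x⁵. Remainder: −9x⁶ + 50x⁵ + 24x⁴ − 48x³ + 4x² − 21x − 49.
Step 3: lead(−9x⁶ + 50x⁵ + 24x⁴ − 48x³ + 4x² − 21x − 49) ÷ lead(D) = −9x⁶ ÷ x² = −9x⁴. Subtract (−9x⁴)·D = −9x⁶ + 45x⁵ + 45x⁴. Remainder: 5x⁵ − 21x⁴ − 48x³ + 4x² − 21x − 49.
Step 4: lead(5x⁵ − 21x⁴ − 48x³ + 4x² − 21x − 49) ÷ lead(D) = 5x⁵ ÷ x² = 5x³. Subtract (5x³)·D = 5x⁵ − 25x⁴ − 25x³. Remainder: 4x⁴ − 23x³ + 4x² − 21x − 49.
Step 5: lead(4x⁴ − 23x³ + 4x² − 21x − 49) ÷ lead(D) = 4x⁴ ÷ x² = 4x². Subtract (4x²)·D = 4x⁴ − 20x³ − 20x². Remainder: −3x³ + 24x² − 21x − 49.
Step 6: lead(−3x³ + 24x² − 21x − 49) ÷ lead(D) = −3x³ ÷ x² = −3x. Subtract (−3x)·D = −3x³ + 15x² + 15x. Remainder: 9x² − 36x − 49.
Step 7: lead(9x² − 36x − 49) ÷ lead(D) = 9x² ÷ x² = 9. Subtract (9)·D = 9x² − 45x − 45. Remainder: 9x − 4.

R = [9, -4], so D(x) is not a factor of P(x). no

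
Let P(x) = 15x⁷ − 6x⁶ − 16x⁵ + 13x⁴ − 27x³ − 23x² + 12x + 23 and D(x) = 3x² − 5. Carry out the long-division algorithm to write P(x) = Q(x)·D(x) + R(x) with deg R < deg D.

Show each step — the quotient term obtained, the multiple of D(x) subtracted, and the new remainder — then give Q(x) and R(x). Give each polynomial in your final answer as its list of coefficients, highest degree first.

Step 1: lead(15x⁷ − 6x⁶ − 16x⁵ + 13x⁴ − 27x³ − 23x² + 12x + 23) ÷ lead(D) = 15x⁷ ÷ 3x² = 5x⁵. Subtract (5x⁵)·D = 15x⁷ − 25x⁵. Remainder: −6x⁶ + 9x⁵ + 13x⁴ − 27x³ − 23x² + 12x + 23.
Step 2: lead(−6x⁶ + 9x⁵ + 13x⁴ − 27x³ − 23x² + 12x + 23) ÷ lead(D) = −6x⁶ ÷ 3x² = −2x⁴. Subtract (−2x⁴)·D = −6x⁶ + 10x⁴. Remainder: 9x⁵ + 3x⁴ − 27x³ − 23x² + 12x + 23.
Step 3: lead(9x⁵ + 3x⁴ − 27x³ − 23x² + 12x + 23) ÷ lead(D) = 9x⁵ ÷ 3x² = 3x³. Subtract (3x³)·D = 9x⁵ − 15x³. Remainder: 3x⁴ − 12x³ − 23x² + 12x + 23.
Step 4: lead(3x⁴ − 12x³ − 23x² + 12x + 23) ÷ lead(D) = 3x⁴ ÷ 3x² = x². Subtract (x²)·D = 3x⁴ − 5x². Remainder: −12x³ − 18x² + 12x + 23.
Step 5: lead(−12x³ − 18x² + 12x + 23) ÷ lead(D) = −12x³ ÷ 3x² = −4x. Subtract (−4x)·D = −12x³ + 20x. Remainder: −18x² − 8x + 23.
Step 6: lead(−18x² − 8x + 23) ÷ lead(D) = −18x² ÷ 3x² = −6. Subtract (−6)·D = −18x² + 30. Remainder: −8x − 7.

Q = [5, -2, 3, 1, -4, -6]; R = [-8, -7]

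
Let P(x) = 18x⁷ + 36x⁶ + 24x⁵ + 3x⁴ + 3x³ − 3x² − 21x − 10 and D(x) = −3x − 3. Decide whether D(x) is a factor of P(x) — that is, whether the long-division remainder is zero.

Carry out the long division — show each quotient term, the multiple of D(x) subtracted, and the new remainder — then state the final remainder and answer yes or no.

Step 1: lead(18x⁷ + 36x⁶ + 24x⁵ + 3x⁴ + 3x³ − 3x² − 21x − 10) ÷ lead(D) = 18x⁷ ÷ −3x = −6x⁶. Subtract (−6x⁶)·D = 18x⁷ + 18x⁶. Remainder: 18x⁶ + 24x⁵ + 3x⁴ + 3x³ − 3x² − 21x − 10.
Step 2: lead(18x⁶ + 24x⁵ + 3x⁴ + 3x³ − 3x² − 21x − 10) ÷ lead(D) = 18x⁶ ÷ −3x = −6x⁵. Subtract (−6x⁵)·D = 18x⁶ + 18x⁵. Remainder: 6x⁵ + 3x⁴ + 3x³ − 3x² − 21x − 10.
Step 3: lead(6x⁵ + 3x⁴ + 3x³ − 3x² − 21x − 10) ÷ lead(D) = 6x⁵ ÷ −3x = −2x⁴. Subtract (−2x⁴)·D = 6x⁵ + 6x⁴. Remainder: −3x⁴ + 3x³ − 3x² − 21x − 10.
Step 4: lead(−3x⁴ + 3x³ − 3x² − 21x − 10) ÷ lead(D) = −3x⁴ ÷ −3x = x³. Subtract (x³)·D = −3x⁴ − 3x³. Remainder: 6x³ − 3x² − 21x − 10.
Step 5: lead(6x³ − 3x² − 21x − 10) ÷ lead(D) = 6x³ ÷ −3x = −2x². Subtract (−2x²)·D = 6x³ + 6x². Remainder: −9x² − 21x − 10.
Step 6: lead(−9x² − 21x − 10) ÷ lead(D) = −9x² ÷ −3x = 3x. Subtract (3x)·D = −9x² − 9x. Remainder: −12x − 10.
Step 7: lead(−12x − 10) ÷ lead(D) = −12x ÷ −3x = 4. Subtract (4)·D = −12x − 12. Remainder: 2.

R(x) = 2, so D(x) is not a factor of P(x). no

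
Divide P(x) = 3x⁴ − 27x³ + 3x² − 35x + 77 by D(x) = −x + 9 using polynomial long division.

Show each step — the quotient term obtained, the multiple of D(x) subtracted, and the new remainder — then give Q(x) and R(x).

Q(x) = −3x³ − 3x + 8; R(x) = 5

Step 1: lead(3x⁴ − 27x³ + 3x² − 35x + 77) ÷ lead(D) = 3x⁴ ÷ −x = −3x³. Subtract (−3x³)·D = 3x⁴ − 27x³. Remainder: 3x² − 35x + 77.
Step 2: lead(3x² − 35x + 77) ÷ lead(D) = 3x² ÷ −x = −3x. Subtract (−3x)·D = 3x² − 27x. Remainder: −8x + 77.
Step 3: lead(−8x + 77) ÷ lead(D) = −8x ÷ −x = 8. Subtract (8)·D = −8x + 72. Remainder: 5.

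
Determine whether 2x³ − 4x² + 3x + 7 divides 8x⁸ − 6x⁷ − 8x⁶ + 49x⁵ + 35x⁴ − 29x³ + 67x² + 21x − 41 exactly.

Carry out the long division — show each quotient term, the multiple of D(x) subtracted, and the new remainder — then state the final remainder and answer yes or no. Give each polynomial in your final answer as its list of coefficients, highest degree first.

R = [8], so D(x) is not a factor of P(x). no

Step 1: lead(8x⁸ − 6x⁷ − 8x⁶ + 49x⁵ + 35x⁴ − 29x³ + 67x² + 21x − 41) ÷ lead(D) = 8x⁸ ÷ 2x³ = 4x⁵. Subtract (4x⁵)·D = 8x⁸ − 16x⁷ + 12x⁶ + 28x⁵. Remainder: 10x⁷ − 20x⁶ + 21x⁵ + 35x⁴ − 29x³ + 67x² + 21x − 41.
Step 2: lead(10x⁷ − 20x⁶ + 21x⁵ + 35x⁴ − 29x³ + 67x² + 21x − 41) ÷ lead(D) = 10x⁷ ÷ 2x³ = 5x⁴. Subtract (5x⁴)·D = 10x⁷ − 20x⁶ + 15x⁵ + 35x⁴. Remainder: 6x⁵ − 29x³ + 67x² + 21x − 41.
Step 3: lead(6x⁵ − 29x³ + 67x² + 21x − 41) ÷ lead(D) = 6x⁵ ÷ 2x³ = 3x². Subtract (3x²)·D = 6x⁵ − 12x⁴ + 9x³ + 21x². Remainder: 12x⁴ − 38x³ + 46x² + 21x − 41.
Step 4: lead(12x⁴ − 38x³ + 46x² + 21x − 41) ÷ lead(D) = 12x⁴ ÷ 2x³ = 6x. Subtract (6x)·D = 12x⁴ − 24x³ + 18x² + 42x. Remainder: −14x³ + 28x² − 21x − 41.
Step 5: lead(−14x³ + 28x² − 21x − 41) ÷ lead(D) = −14x³ ÷ 2x³ = −7. Subtract (−7)·D = −14x³ + 28x² − 21x − 49. Remainder: 8.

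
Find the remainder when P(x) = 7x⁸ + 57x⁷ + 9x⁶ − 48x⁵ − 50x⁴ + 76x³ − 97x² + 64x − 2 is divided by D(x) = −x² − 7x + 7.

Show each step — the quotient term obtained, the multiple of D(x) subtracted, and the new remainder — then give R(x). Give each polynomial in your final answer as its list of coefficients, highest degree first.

Step 1: lead(7x⁸ + 57x⁷ + 9x⁶ − 48x⁵ − 50x⁴ + 76x³ − 97x² + 64x − 2) ÷ lead(D) = 7x⁸ ÷ −x² = −7x⁶. Subtract (−7x⁶)·D = 7x⁸ + 49x⁷ − 49x⁶. Remainder: 8x⁷ + 58x⁶ − 48x⁵ − 50x⁴ + 76x³ − 97x² + 64x − 2.
Step 2: lead(8x⁷ + 58x⁶ − 48x⁵ − 50x⁴ + 76x³ − 97x² + 64x − 2) ÷ lead(D) = 8x⁷ ÷ −x² = −8x⁵. Subtract (−8x⁵)·D = 8x⁷ + 56x⁶ − 56x⁵. Remainder: 2x⁶ + 8x⁵ − 50x⁴ + 76x³ − 97x² + 64x − 2.
Step 3: lead(2x⁶ + 8x⁵ − 50x⁴ + 76x³ − 97x² + 64x − 2) ÷ lead(D) = 2x⁶ ÷ −x² = −2x⁴. Subtract (−2x⁴)·D = 2x⁶ + 14x⁵ − 14x⁴. Remainder: −6x⁵ − 36x⁴ + 76x³ − 97x² + 64x − 2.
Step 4: lead(−6x⁵ − 36x⁴ + 76x³ − 97x² + 64x − 2) ÷ lead(D) = −6x⁵ ÷ −x² = 6x³. Subtract (6x³)·D = −6x⁵ − 42x⁴ + 42x³. Remainder: 6x⁴ + 34x³ − 97x² + 64x − 2.
Step 5: lead(6x⁴ + 34x³ − 97x² + 64x − 2) ÷ lead(D) = 6x⁴ ÷ −x² = −6x². Subtract (−6x²)·D = 6x⁴ + 42x³ − 42x². Remainder: −8x³ − 55x² + 64x − 2.
Step 6: lead(−8x³ − 55x² + 64x − 2) ÷ lead(D) = −8x³ ÷ −x² = 8x. Subtract (8x)·D = −8x³ − 56x² + 56x. Remainder: x² + 8x − 2.
Step 7: lead(x² + 8x − 2) ÷ lead(D) = x² ÷ −x² = −1. Subtract (−1)·D = x² + 7x − 7. Remainder: x + 5.

R = [1, 5]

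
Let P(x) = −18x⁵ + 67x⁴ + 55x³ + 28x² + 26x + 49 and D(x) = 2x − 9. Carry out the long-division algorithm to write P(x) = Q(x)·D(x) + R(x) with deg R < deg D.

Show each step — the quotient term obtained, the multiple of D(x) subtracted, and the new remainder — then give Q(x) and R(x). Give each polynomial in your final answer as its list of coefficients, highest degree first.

Step 1: lead(−18x⁵ + 67x⁴ + 55x³ + 28x² + 26x + 49) ÷ lead(D) = −18x⁵ ÷ 2x = −9x⁴. Subtract (−9x⁴)·D = −18x⁵ + 81x⁴. Remainder: −14x⁴ + 55x³ + 28x² + 26x + 49.
Step 2: lead(−14x⁴ + 55x³ + 28x² + 26x + 49) ÷ lead(D) = −14x⁴ ÷ 2x = −7x³. Subtract (−7x³)·D = −14x⁴ + 63x³. Remainder: −8x³ + 28x² + 26x + 49.
Step 3: lead(−8x³ + 28x² + 26x + 49) ÷ lead(D) = −8x³ ÷ 2x = −4x². Subtract (−4x²)·D = −8x³ + 36x². Remainder: −8x² + 26x + 49.
Step 4: lead(−8x² + 26x + 49) ÷ lead(D) = −8x² ÷ 2x = −4x. Subtract (−4x)·D = −8x² + 36x. Remainder: −10x + 49.
Step 5: lead(−10x + 49) ÷ lead(D) = −10x ÷ 2x = −5. Subtract (−5)·D = −10x + 45. Remainder: 4.

Q = [-9, -7, -4, -4, -5]; R = [4]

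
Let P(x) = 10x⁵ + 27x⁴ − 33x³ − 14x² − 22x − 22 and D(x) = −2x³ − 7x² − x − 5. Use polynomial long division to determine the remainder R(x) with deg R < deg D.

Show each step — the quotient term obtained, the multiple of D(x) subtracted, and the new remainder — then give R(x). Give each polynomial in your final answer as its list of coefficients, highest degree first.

R = [3, 3]

Step 1: lead(10x⁵ + 27x⁴ − 33x³ − 14x² − 22x − 22) ÷ lead(D) = 10x⁵ ÷ −2x³ = −5x². Subtract (−5x²)·D = 10x⁵ + 35x⁴ + 5x³ + 25x². Remainder: −8x⁴ − 38x³ − 39x² − 22x − 22.
Step 2: lead(−8x⁴ − 38x³ − 39x² − 22x − 22) ÷ lead(D) = −8x⁴ ÷ −2x³ = 4x. Subtract (4x)·D = −8x⁴ − 28x³ − 4x² − 20x. Remainder: −10x³ − 35x² − 2x − 22.
Step 3: lead(−10x³ − 35x² − 2x − 22) ÷ lead(D) = −10x³ ÷ −2x³ = 5. Subtract (5)·D = −10x³ − 35x² − 5x − 25. Remainder: 3x + 3.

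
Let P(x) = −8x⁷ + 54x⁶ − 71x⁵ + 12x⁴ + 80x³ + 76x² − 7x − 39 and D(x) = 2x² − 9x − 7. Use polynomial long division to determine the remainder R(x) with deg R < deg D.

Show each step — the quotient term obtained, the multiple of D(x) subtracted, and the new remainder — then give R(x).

R(x) = 3x − 4

Step 1: lead(−8x⁷ + 54x⁶ − 71x⁵ + 12x⁴ + 80x³ + 76x² − 7x − 39) ÷ lead(D) = −8x⁷ ÷ 2x² = −4x⁵. Subtract (−4x⁵)·D = −8x⁷ + 36x⁶ + 28x⁵. Remainder: 18x⁶ − 99x⁵ + 12x⁴ + 80x³ + 76x² − 7x − 39.
Step 2: lead(18x⁶ − 99x⁵ + 12x⁴ + 80x³ + 76x² − 7x − 39) ÷ lead(D) = 18x⁶ ÷ 2x² = 9x⁴. Subtract (9x⁴)·D = 18x⁶ − 81x⁵ − 63x⁴. Remainder: −18x⁵ + 75x⁴ + 80x³ + 76x² − 7x − 39.
Step 3: lead(−18x⁵ + 75x⁴ + 80x³ + 76x² − 7x − 39) ÷ lead(D) = −18x⁵ ÷ 2x² = −9x³. Subtract (−9x³)·D = −18x⁵ + 81x⁴ + 63x³. Remainder: −6x⁴ + 17x³ + 76x² − 7x − 39.
Step 4: lead(−6x⁴ + 17x³ + 76x² − 7x − 39) ÷ lead(D) = −6x⁴ ÷ 2x² = −3x². Subtract (−3x²)·D = −6x⁴ + 27x³ + 21x². Remainder: −10x³ + 55x² − 7x − 39.
Step 5: lead(−10x³ + 55x² − 7x − 39) ÷ lead(D) = −10x³ ÷ 2x² = −5x. Subtract (−5x)·D = −10x³ + 45x² + 35x. Remainder: 10x² − 42x − 39.
Step 6: lead(10x² − 42x − 39) ÷ lead(D) = 10x² ÷ 2x² = 5. Subtract (5)·D = 10x² − 45x − 35. Remainder: 3x − 4.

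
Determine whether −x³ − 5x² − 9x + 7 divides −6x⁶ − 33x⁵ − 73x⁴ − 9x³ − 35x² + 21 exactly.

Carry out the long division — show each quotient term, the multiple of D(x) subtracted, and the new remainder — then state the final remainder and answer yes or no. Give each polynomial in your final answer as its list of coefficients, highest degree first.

Step 1: lead(−6x⁶ − 33x⁵ − 73x⁴ − 9x³ − 35x² + 21) ÷ lead(D) = −6x⁶ ÷ −x³ = 6x³. Subtract (6x³)·D = −6x⁶ − 30x⁵ − 54x⁴ + 42x³. Remainder: −3x⁵ − 19x⁴ − 51x³ − 35x² + 21.
Step 2: lead(−3x⁵ − 19x⁴ − 51x³ − 35x² + 21) ÷ lead(D) = −3x⁵ ÷ −x³ = 3x². Subtract (3x²)·D = −3x⁵ − 15x⁴ − 27x³ + 21x². Remainder: −4x⁴ − 24x³ − 56x² + 21.
Step 3: lead(−4x⁴ − 24x³ − 56x² + 21) ÷ lead(D) = −4x⁴ ÷ −x³ = 4x. Subtract (4x)·D = −4x⁴ − 20x³ − 36x² + 28x. Remainder: −4x³ − 20x² − 28x + 21.
Step 4: lead(−4x³ − 20x² − 28x + 21) ÷ lead(D) = −4x³ ÷ −x³ = 4. Subtract (4)·D = −4x³ − 20x² − 36x + 28. Remainder: 8x − 7.

R = [8, -7], so D(x) is not a factor of P(x). no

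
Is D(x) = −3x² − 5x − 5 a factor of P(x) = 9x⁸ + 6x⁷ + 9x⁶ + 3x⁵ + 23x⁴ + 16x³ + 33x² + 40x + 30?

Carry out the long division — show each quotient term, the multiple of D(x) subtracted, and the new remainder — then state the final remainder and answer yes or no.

Step 1: lead(9x⁸ + 6x⁷ + 9x⁶ + 3x⁵ + 23x⁴ + 16x³ + 33x² + 40x + 30) ÷ lead(D) = 9x⁸ ÷ −3x² = −3x⁶. Subtract (−3x⁶)·D = 9x⁸ + 15x⁷ + 15x⁶. Remainder: −9x⁷ − 6x⁶ + 3x⁵ + 23x⁴ + 16x³ + 33x² + 40x + 30.
Step 2: lead(−9x⁷ − 6x⁶ + 3x⁵ + 23x⁴ + 16x³ + 33x² + 40x + 30) ÷ lead(D) = −9x⁷ ÷ −3x² = 3x⁵. Subtract (3x⁵)·D = −9x⁷ − 15x⁶ − 15x⁵. Remainder: 9x⁶ + 18x⁵ + 23x⁴ + 16x³ + 33x² + 40x + 30.
Step 3: lead(9x⁶ + 18x⁵ + 23x⁴ + 16x³ + 33x² + 40x + 30) ÷ lead(D) = 9x⁶ ÷ −3x² = −3x⁴. Subtract (−3x⁴)·D = 9x⁶ + 15x⁵ + 15x⁴. Remainder: 3x⁵ + 8x⁴ + 16x³ + 33x² + 40x + 30.
Step 4: lead(3x⁵ + 8x⁴ + 16x³ + 33x² + 40x + 30) ÷ lead(D) = 3x⁵ ÷ −3x² = −x³. Subtract (−x³)·D = 3x⁵ + 5x⁴ + 5x³. Remainder: 3x⁴ + 11x³ + 33x² + 40x + 30.
Step 5: lead(3x⁴ + 11x³ + 33x² + 40x + 30) ÷ lead(D) = 3x⁴ ÷ −3x² = −x². Subtract (−x²)·D = 3x⁴ + 5x³ + 5x². Remainder: 6x³ + 28x² + 40x + 30.
Step 6: lead(6x³ + 28x² + 40x + 30) ÷ lead(D) = 6x³ ÷ −3x² = −2x. Subtract (−2x)·D = 6x³ + 10x² + 10x. Remainder: 18x² + 30x + 30.
Step 7: lead(18x² + 30x + 30) ÷ lead(D) = 18x² ÷ −3x² = −6. Subtract (−6)·D = 18x² + 30x + 30. Remainder: 0.

R(x) = 0, so D(x) is a factor of P(x). yes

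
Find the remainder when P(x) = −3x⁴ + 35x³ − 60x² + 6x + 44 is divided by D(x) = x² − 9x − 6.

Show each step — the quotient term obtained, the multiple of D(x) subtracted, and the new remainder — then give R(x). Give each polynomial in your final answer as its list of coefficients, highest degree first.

R = [8]

Step 1: lead(−3x⁴ + 35x³ − 60x² + 6x + 44) ÷ lead(D) = −3x⁴ ÷ x² = −3x². Subtract (−3x²)·D = −3x⁴ + 27x³ + 18x². Remainder: 8x³ − 78x² + 6x + 44.
Step 2: lead(8x³ − 78x² + 6x + 44) ÷ lead(D) = 8x³ ÷ x² = 8x. Subtract (8x)·D = 8x³ − 72x² − 48x. Remainder: −6x² + 54x + 44.
Step 3: lead(−6x² + 54x + 44) ÷ lead(D) = −6x² ÷ x² = −6. Subtract (−6)·D = −6x² + 54x + 36. Remainder: 8.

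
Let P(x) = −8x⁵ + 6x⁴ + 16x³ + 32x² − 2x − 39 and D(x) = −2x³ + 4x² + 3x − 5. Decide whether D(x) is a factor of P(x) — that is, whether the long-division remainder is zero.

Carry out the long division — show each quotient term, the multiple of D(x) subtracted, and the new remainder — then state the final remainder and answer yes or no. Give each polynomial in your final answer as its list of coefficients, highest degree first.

R = [5, -1, 1], so D(x) is not a factor of P(x). no

Step 1: lead(−8x⁵ + 6x⁴ + 16x³ + 32x² − 2x − 39) ÷ lead(D) = −8x⁵ ÷ −2x³ = 4x². Subtract (4x²)·D = −8x⁵ + 16x⁴ + 12x³ − 20x². Remainder: −10x⁴ + 4x³ + 52x² − 2x − 39.
Step 2: lead(−10x⁴ + 4x³ + 52x² − 2x − 39) ÷ lead(D) = −10x⁴ ÷ −2x³ = 5x. Subtract (5x)·D = −10x⁴ + 20x³ + 15x² − 25x. Remainder: −16x³ + 37x² + 23x − 39.
Step 3: lead(−16x³ + 37x² + 23x − 39) ÷ lead(D) = −16x³ ÷ −2x³ = 8. Subtract (8)·D = −16x³ + 32x² + 24x − 40. Remainder: 5x² − x + 1.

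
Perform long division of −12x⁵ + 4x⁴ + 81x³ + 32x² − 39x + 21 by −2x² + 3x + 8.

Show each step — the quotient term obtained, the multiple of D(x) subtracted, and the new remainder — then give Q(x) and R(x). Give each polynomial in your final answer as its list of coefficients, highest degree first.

Step 1: lead(−12x⁵ + 4x⁴ + 81x³ + 32x² − 39x + 21) ÷ lead(D) = −12x⁵ ÷ −2x² = 6x³. Subtract (6x³)·D = −12x⁵ + 18x⁴ + 48x³. Remainder: −14x⁴ + 33x³ + 32x² − 39x + 21.
Step 2: lead(−14x⁴ + 33x³ + 32x² − 39x + 21) ÷ lead(D) = −14x⁴ ÷ −2x² = 7x². Subtract (7x²)·D = −14x⁴ + 21x³ + 56x². Remainder: 12x³ − 24x² − 39x + 21.
Step 3: lead(12x³ − 24x² − 39x + 21) ÷ lead(D) = 12x³ ÷ −2x² = −6x. Subtract (−6x)·D = 12x³ − 18x² − 48x. Remainder: −6x² + 9x + 21.
Step 4: lead(−6x² + 9x + 21) ÷ lead(D) = −6x² ÷ −2x² = 3. Subtract (3)·D = −6x² + 9x + 24. Remainder: −3.

Q = [6, 7, -6, 3]; R = [-3]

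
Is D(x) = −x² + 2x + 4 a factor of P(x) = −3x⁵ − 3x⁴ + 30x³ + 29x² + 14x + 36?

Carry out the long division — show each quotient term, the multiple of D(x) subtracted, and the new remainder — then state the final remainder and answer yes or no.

Step 1: lead(−3x⁵ − 3x⁴ + 30x³ + 29x² + 14x + 36) ÷ lead(D) = −3x⁵ ÷ −x² = 3x³. Subtract (3x³)·D = −3x⁵ + 6x⁴ + 12x³. Remainder: −9x⁴ + 18x³ + 29x² + 14x + 36.
Step 2: lead(−9x⁴ + 18x³ + 29x² + 14x + 36) ÷ lead(D) = −9x⁴ ÷ −x² = 9x². Subtract (9x²)·D = −9x⁴ + 18x³ + 36x². Remainder: −7x² + 14x + 36.
Step 3: lead(−7x² + 14x + 36) ÷ lead(D) = −7x² ÷ −x² = 7. Subtract (7)·D = −7x² + 14x + 28. Remainder: 8.

R(x) = 8, so D(x) is not a factor of P(x). no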